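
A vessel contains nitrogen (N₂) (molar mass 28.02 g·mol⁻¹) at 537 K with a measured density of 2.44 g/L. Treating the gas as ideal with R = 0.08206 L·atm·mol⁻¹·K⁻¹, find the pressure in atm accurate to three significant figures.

ρ = PM/(RT) ⇒ P = ρRT/M = (2.44 × 0.08206 × 537.0) / 28.02

P ≈ 3.84 atm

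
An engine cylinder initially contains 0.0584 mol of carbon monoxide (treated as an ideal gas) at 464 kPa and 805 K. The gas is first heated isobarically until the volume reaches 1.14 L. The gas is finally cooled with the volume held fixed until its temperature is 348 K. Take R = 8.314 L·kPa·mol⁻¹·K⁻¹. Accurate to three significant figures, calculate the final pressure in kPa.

From PV = nRT: V₁ = nRT₁/P₁ = 0.8424 L.
P constant ⇒ V ∝ T: P₂ = P₁; T₂ = T₁·(V₂/V₁) = 1089 K.
V constant ⇒ P ∝ T: V₃ = V₂; P₃ = P₂·(T₃/T₂) = 148.2 kPa.

P₃ ≈ 148 kPa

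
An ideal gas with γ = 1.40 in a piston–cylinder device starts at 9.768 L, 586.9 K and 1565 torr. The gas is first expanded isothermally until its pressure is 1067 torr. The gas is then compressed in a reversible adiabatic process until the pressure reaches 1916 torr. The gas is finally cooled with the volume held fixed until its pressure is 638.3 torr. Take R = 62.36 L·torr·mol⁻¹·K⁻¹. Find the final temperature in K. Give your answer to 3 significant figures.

Isothermal, so P V is constant: T₂ = T₁; V₂ = V₁·(P₁/P₂) = 14.33 L.
Adiabatic (γ = 1.40), T V^(γ−1) and P V^γ constant: T₃ = T₂·(P₃/P₂)^((γ−1)/γ) = 693.7 K; V₃ = V₂·(P₂/P₃)^(1/γ) = 9.431 L.
Isochoric, so P/T is constant: V₄ = V₃; T₄ = T₃·(P₄/P₃) = 231.1 K.

T₄ ≈ 231 K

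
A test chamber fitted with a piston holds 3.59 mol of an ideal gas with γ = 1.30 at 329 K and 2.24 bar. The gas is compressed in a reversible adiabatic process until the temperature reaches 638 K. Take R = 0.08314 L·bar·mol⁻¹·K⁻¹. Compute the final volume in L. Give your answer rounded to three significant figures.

V₂ ≈ 4.82 L

From PV = nRT: V₁ = nRT₁/P₁ = 43.84 L.
Reversible adiabatic, γ = 1.30: P₂ = P₁·(T₂/T₁)^(γ/(γ−1)) = 39.50 bar; V₂ = V₁·(T₁/T₂)^(1/(γ−1)) = 4.821 L.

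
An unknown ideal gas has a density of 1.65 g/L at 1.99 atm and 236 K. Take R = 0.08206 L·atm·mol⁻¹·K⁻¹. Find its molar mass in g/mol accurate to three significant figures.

M ≈ 16.1 g/mol

ρ = PM/(RT) ⇒ M = ρRT/P = (1.65 × 0.08206 × 236.0) / 1.99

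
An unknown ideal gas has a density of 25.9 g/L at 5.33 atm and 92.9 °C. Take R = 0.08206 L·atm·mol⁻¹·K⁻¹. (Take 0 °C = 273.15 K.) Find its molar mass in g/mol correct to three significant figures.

ρ = PM/(RT) ⇒ M = ρRT/P = (25.9 × 0.08206 × 366.0) / 5.33

M ≈ 146 g/mol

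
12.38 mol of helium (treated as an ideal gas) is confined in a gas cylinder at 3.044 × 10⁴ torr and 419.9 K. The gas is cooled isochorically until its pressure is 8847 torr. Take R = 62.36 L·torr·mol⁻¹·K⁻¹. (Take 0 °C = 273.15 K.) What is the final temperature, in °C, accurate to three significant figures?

T₂ ≈ -151 °C

From PV = nRT: V₁ = nRT₁/P₁ = 10.65 L.
Isochoric, so P/T is constant: V₂ = V₁; T₂ = T₁·(P₂/P₁) = 122.0 K.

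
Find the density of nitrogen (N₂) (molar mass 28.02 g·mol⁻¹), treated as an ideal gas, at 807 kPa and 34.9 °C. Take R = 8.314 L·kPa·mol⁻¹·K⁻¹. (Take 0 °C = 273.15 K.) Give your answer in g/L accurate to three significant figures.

ρ ≈ 8.83 g/L

ρ = PM/(RT) = (807 × 28.02) / (8.314 × 308.0)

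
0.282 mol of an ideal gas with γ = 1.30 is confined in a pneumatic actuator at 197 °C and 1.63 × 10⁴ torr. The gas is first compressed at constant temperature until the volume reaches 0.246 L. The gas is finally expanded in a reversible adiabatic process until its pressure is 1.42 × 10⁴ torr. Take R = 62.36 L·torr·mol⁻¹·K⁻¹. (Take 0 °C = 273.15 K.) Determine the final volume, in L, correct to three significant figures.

Convert: T₁ = 470.1 K.
From PV = nRT: V₁ = nRT₁/P₁ = 0.5072 L.
T constant ⇒ Boyle's law P V = const: T₂ = T₁; P₂ = P₁·(V₁/V₂) = 3.361e+04 torr.
Reversible adiabatic, γ = 1.30: T₃ = T₂·(P₃/P₂)^((γ−1)/γ) = 385.4 K; V₃ = V₂·(P₂/P₃)^(1/γ) = 0.4773 L.

V₃ ≈ 0.477 L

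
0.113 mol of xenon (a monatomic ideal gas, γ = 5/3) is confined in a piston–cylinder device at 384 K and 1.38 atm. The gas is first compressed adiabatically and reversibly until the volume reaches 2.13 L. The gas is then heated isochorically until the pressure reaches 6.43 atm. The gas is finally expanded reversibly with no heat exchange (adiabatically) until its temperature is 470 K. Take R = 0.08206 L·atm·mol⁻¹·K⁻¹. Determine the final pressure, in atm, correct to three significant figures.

P₄ ≈ 0.367 atm

From PV = nRT: V₁ = nRT₁/P₁ = 2.580 L.
Adiabatic (γ = 5/3), T V^(γ−1) and P V^γ constant: T₂ = T₁·(V₁/V₂)^(γ−1) = 436.4 K; P₂ = P₁·(V₁/V₂)^γ = 1.900 atm.
V constant ⇒ P ∝ T: V₃ = V₂; T₃ = T₂·(P₃/P₂) = 1477 K.
Reversible adiabatic, γ = 5/3: P₄ = P₃·(T₄/T₃)^(γ/(γ−1)) = 0.3673 atm; V₄ = V₃·(T₃/T₄)^(1/(γ−1)) = 11.87 L.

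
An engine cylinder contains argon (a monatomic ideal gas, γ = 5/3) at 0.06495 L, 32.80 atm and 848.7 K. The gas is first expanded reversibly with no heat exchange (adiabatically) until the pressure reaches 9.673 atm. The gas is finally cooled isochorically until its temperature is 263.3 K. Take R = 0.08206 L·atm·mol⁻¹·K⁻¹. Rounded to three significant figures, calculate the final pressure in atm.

Reversible adiabatic, γ = 5/3: T₂ = T₁·(P₂/P₁)^((γ−1)/γ) = 520.7 K; V₂ = V₁·(P₁/P₂)^(1/γ) = 0.1351 L.
V constant ⇒ P ∝ T: V₃ = V₂; P₃ = P₂·(T₃/T₂) = 4.891 atm.

P₃ ≈ 4.89 atm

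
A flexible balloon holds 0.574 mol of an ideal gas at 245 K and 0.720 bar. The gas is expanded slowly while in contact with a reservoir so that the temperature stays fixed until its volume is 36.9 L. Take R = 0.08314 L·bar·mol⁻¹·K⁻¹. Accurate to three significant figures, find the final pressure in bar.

From PV = nRT: V₁ = nRT₁/P₁ = 16.24 L.
T constant ⇒ Boyle's law P V = const: T₂ = T₁; P₂ = P₁·(V₁/V₂) = 0.3169 bar.

P₂ ≈ 0.317 bar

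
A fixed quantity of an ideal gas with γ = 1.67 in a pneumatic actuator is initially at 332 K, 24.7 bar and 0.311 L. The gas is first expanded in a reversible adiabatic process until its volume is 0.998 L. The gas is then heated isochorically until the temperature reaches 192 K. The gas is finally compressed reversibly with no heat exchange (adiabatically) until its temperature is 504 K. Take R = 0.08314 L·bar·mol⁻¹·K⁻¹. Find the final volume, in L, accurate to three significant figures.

V₄ ≈ 0.236 L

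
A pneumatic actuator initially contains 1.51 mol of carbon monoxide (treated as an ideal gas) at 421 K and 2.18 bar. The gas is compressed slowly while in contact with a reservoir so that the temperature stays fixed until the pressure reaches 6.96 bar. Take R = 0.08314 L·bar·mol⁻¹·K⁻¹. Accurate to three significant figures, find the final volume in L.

V₂ ≈ 7.59 L

From PV = nRT: V₁ = nRT₁/P₁ = 24.24 L.
Isothermal, so P V is constant: T₂ = T₁; V₂ = V₁·(P₁/P₂) = 7.594 L.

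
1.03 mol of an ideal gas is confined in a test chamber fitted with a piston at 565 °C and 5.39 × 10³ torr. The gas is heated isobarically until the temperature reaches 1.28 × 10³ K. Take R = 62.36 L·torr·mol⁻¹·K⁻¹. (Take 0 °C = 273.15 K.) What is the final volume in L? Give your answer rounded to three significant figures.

V₂ ≈ 15.3 L

Convert: T₁ = 838.1 K.
From PV = nRT: V₁ = nRT₁/P₁ = 9.988 L.
Isobaric, so V/T is constant: P₂ = P₁; V₂ = V₁·(T₂/T₁) = 15.25 L.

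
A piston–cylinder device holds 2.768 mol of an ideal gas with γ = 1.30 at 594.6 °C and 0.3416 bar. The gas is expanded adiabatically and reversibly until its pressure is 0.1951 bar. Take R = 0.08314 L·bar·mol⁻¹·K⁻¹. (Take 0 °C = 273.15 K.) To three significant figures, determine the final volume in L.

V₂ ≈ 899 L

Convert: T₁ = 867.8 K.
From PV = nRT: V₁ = nRT₁/P₁ = 584.6 L.
Reversible adiabatic, γ = 1.30: T₂ = T₁·(P₂/P₁)^((γ−1)/γ) = 762.5 K; V₂ = V₁·(P₁/P₂)^(1/γ) = 899.4 L.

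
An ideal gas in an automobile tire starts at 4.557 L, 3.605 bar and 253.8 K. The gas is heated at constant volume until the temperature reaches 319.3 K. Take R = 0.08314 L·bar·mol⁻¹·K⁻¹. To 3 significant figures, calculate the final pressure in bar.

P₂ ≈ 4.54 bar

V constant ⇒ P ∝ T: V₂ = V₁; P₂ = P₁·(T₂/T₁) = 4.535 bar.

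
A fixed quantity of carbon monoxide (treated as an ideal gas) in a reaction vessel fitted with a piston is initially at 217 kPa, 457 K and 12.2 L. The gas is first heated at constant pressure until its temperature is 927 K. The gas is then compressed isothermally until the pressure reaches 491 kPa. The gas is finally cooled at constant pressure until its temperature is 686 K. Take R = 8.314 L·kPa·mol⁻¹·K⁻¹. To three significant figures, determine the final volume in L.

P constant ⇒ V ∝ T: P₂ = P₁; V₂ = V₁·(T₂/T₁) = 24.75 L.
T constant ⇒ Boyle's law P V = const: T₃ = T₂; V₃ = V₂·(P₂/P₃) = 10.94 L.
Isobaric, so V/T is constant: P₄ = P₃; V₄ = V₃·(T₄/T₃) = 8.094 L.

V₄ ≈ 8.09 L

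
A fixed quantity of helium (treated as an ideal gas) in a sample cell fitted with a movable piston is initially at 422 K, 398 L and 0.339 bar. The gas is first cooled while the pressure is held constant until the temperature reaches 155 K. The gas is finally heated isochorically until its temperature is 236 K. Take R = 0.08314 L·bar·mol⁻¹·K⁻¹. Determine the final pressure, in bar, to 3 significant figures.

Isobaric, so V/T is constant: P₂ = P₁; V₂ = V₁·(T₂/T₁) = 146.2 L.
V constant ⇒ P ∝ T: V₃ = V₂; P₃ = P₂·(T₃/T₂) = 0.5162 bar.

P₃ ≈ 0.516 bar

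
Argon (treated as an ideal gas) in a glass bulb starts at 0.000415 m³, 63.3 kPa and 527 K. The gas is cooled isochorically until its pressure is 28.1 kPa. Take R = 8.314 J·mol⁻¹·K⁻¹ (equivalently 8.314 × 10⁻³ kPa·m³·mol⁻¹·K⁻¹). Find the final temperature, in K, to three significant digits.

T₂ ≈ 234 K

Isochoric, so P/T is constant: V₂ = V₁; T₂ = T₁·(P₂/P₁) = 233.9 K.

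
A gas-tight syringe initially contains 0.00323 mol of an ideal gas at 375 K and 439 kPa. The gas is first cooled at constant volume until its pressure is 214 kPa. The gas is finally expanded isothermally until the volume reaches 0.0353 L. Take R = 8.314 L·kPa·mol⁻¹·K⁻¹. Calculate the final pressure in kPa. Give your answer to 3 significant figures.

P₃ ≈ 139 kPa

From PV = nRT: V₁ = nRT₁/P₁ = 0.02294 L.
V constant ⇒ P ∝ T: V₂ = V₁; T₂ = T₁·(P₂/P₁) = 182.8 K.
T constant ⇒ Boyle's law P V = const: T₃ = T₂; P₃ = P₂·(V₂/V₃) = 139.1 kPa.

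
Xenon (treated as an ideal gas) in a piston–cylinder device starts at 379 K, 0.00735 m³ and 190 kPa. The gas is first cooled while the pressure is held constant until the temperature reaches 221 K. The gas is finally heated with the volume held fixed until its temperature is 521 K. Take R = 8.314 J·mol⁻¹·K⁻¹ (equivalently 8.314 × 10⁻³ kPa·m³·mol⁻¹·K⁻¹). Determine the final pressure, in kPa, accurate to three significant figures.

Isobaric, so V/T is constant: P₂ = P₁; V₂ = V₁·(T₂/T₁) = 0.004286 m³.
V constant ⇒ P ∝ T: V₃ = V₂; P₃ = P₂·(T₃/T₂) = 447.9 kPa.

P₃ ≈ 448 kPa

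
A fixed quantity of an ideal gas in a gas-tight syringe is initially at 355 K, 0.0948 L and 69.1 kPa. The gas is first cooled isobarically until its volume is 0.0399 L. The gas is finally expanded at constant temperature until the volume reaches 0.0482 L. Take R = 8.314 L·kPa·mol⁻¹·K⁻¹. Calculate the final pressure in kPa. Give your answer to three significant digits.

P₃ ≈ 57.2 kPa

P constant ⇒ V ∝ T: P₂ = P₁; T₂ = T₁·(V₂/V₁) = 149.4 K.
Isothermal, so P V is constant: T₃ = T₂; P₃ = P₂·(V₂/V₃) = 57.20 kPa.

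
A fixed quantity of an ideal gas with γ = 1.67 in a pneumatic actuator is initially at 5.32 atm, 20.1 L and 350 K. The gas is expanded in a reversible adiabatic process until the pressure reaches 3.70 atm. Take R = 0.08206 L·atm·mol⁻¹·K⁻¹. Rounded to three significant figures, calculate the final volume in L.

Adiabatic (γ = 1.67), T V^(γ−1) and P V^γ constant: T₂ = T₁·(P₂/P₁)^((γ−1)/γ) = 302.5 K; V₂ = V₁·(P₁/P₂)^(1/γ) = 24.98 L.

V₂ ≈ 25.0 L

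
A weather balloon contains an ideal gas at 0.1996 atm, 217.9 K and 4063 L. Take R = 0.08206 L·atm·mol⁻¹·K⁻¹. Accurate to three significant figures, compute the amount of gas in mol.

PV = nRT ⇒ n = PV/(RT) = (0.1996 × 4063) / (0.08206 × 217.9)

n ≈ 45.4 mol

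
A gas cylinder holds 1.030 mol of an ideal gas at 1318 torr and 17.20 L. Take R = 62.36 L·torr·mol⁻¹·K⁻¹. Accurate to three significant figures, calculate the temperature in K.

PV = nRT ⇒ T = PV/(nR) = (1318 × 17.20) / (1.030 × 62.36)

T ≈ 353 K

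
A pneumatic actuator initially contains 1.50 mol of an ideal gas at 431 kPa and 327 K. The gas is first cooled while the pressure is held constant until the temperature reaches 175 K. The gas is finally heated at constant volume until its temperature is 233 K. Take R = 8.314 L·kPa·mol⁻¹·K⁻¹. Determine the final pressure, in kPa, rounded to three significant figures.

P₃ ≈ 574 kPa

From PV = nRT: V₁ = nRT₁/P₁ = 9.462 L.
P constant ⇒ V ∝ T: P₂ = P₁; V₂ = V₁·(T₂/T₁) = 5.064 L.
Isochoric, so P/T is constant: V₃ = V₂; P₃ = P₂·(T₃/T₂) = 573.8 kPa.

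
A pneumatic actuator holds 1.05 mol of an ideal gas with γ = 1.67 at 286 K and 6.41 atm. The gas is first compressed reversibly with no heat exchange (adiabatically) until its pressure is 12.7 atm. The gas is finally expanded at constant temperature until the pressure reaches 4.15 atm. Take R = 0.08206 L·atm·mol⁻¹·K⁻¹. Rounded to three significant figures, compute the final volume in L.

V₃ ≈ 7.81 L

From PV = nRT: V₁ = nRT₁/P₁ = 3.844 L.
Reversible adiabatic, γ = 1.67: T₂ = T₁·(P₂/P₁)^((γ−1)/γ) = 376.3 K; V₂ = V₁·(P₁/P₂)^(1/γ) = 2.553 L.
Isothermal, so P V is constant: T₃ = T₂; V₃ = V₂·(P₂/P₃) = 7.812 L.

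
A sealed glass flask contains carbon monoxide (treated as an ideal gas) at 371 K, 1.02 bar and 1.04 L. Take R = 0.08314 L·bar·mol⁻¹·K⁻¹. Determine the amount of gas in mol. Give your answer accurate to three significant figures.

PV = nRT ⇒ n = PV/(RT) = (1.02 × 1.04) / (0.08314 × 371)

n ≈ 0.0344 mol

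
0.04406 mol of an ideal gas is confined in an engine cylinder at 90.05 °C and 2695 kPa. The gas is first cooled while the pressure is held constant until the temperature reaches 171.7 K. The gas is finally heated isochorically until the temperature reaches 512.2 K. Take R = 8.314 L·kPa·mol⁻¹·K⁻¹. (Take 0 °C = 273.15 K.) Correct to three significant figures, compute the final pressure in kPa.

P₃ ≈ 8.04e+03 kPa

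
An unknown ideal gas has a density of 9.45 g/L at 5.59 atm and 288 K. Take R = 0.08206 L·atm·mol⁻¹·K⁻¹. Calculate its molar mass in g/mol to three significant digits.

ρ = PM/(RT) ⇒ M = ρRT/P = (9.45 × 0.08206 × 288.0) / 5.59

M ≈ 40.0 g/mol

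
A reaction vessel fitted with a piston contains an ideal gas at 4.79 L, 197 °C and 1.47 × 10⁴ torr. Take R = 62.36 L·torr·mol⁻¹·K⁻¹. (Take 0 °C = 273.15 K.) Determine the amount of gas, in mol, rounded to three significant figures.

Convert: T = 470.15 K.
PV = nRT ⇒ n = PV/(RT) = (1.47e+04 × 4.79) / (62.36 × 470.15)

n ≈ 2.40 mol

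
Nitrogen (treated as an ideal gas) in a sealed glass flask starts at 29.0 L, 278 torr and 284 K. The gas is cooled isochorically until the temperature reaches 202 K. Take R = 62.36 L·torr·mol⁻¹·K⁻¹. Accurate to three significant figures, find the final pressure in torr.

P₂ ≈ 198 torr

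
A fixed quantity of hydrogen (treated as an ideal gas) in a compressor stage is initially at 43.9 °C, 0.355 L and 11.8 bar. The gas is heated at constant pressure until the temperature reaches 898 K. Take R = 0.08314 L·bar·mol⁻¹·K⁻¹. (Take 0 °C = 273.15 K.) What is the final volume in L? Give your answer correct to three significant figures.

V₂ ≈ 1.01 L

Convert: T₁ = 317.0 K.
P constant ⇒ V ∝ T: P₂ = P₁; V₂ = V₁·(T₂/T₁) = 1.005 L.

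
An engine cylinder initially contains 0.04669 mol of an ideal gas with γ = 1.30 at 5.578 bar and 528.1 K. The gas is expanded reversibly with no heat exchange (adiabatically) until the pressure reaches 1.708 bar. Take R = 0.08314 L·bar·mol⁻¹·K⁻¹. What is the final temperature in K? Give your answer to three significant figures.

T₂ ≈ 402 K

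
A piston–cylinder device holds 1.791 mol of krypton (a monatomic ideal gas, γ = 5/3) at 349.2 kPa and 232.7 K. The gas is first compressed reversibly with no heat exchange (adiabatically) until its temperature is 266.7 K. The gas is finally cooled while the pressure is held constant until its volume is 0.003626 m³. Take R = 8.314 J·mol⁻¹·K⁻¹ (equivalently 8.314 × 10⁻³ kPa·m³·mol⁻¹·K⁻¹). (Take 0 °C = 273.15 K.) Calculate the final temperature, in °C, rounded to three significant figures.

T₃ ≈ -154 °C

From PV = nRT: V₁ = nRT₁/P₁ = 0.009923 m³.
Adiabatic (γ = 5/3), T V^(γ−1) and P V^γ constant: P₂ = P₁·(T₂/T₁)^(γ/(γ−1)) = 491.1 kPa; V₂ = V₁·(T₁/T₂)^(1/(γ−1)) = 0.008087 m³.
Isobaric, so V/T is constant: P₃ = P₂; T₃ = T₂·(V₃/V₂) = 119.6 K.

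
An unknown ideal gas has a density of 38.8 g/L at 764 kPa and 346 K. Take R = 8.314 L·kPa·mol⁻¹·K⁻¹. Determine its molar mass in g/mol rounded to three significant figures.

M ≈ 146 g/mol

ρ = PM/(RT) ⇒ M = ρRT/P = (38.8 × 8.314 × 346.0) / 764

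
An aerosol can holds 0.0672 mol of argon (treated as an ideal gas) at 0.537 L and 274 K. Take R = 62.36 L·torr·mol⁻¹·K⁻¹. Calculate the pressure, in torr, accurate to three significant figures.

PV = nRT ⇒ P = nRT/V = (0.0672 × 62.36 × 274) / 0.537

P ≈ 2.14e+03 torr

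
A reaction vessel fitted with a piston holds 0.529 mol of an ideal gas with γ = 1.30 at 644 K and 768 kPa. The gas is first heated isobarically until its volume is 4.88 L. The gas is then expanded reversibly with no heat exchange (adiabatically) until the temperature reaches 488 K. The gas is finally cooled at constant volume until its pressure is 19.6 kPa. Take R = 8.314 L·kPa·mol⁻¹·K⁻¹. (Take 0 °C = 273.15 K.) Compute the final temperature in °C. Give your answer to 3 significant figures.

T₄ ≈ -134 °C

From PV = nRT: V₁ = nRT₁/P₁ = 3.688 L.
P constant ⇒ V ∝ T: P₂ = P₁; T₂ = T₁·(V₂/V₁) = 852.1 K.
Adiabatic (γ = 1.30), T V^(γ−1) and P V^γ constant: P₃ = P₂·(T₃/T₂)^(γ/(γ−1)) = 68.59 kPa; V₃ = V₂·(T₂/T₃)^(1/(γ−1)) = 31.29 L.
V constant ⇒ P ∝ T: V₄ = V₃; T₄ = T₃·(P₄/P₃) = 139.4 K.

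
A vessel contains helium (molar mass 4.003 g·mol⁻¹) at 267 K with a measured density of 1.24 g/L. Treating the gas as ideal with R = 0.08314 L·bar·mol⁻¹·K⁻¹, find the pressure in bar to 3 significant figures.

P ≈ 6.88 bar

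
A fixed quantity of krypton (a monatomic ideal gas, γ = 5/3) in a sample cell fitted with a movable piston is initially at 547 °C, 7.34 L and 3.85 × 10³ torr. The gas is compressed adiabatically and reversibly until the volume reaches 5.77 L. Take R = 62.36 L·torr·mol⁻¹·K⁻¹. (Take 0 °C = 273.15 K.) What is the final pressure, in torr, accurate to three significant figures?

Convert: T₁ = 820.1 K.
Reversible adiabatic, γ = 5/3: T₂ = T₁·(V₁/V₂)^(γ−1) = 962.9 K; P₂ = P₁·(V₁/V₂)^γ = 5750 torr.

P₂ ≈ 5.75e+03 torr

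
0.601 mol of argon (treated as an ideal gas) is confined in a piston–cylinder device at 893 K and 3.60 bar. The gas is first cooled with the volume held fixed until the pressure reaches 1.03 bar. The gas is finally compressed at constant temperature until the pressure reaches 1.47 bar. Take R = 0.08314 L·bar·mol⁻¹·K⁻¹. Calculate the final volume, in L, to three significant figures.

V₃ ≈ 8.68 L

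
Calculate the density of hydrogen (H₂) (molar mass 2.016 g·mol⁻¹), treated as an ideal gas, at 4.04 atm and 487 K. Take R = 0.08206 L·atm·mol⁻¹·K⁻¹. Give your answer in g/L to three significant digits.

ρ = PM/(RT) = (4.04 × 2.016) / (0.08206 × 487.0)

ρ ≈ 0.204 g/L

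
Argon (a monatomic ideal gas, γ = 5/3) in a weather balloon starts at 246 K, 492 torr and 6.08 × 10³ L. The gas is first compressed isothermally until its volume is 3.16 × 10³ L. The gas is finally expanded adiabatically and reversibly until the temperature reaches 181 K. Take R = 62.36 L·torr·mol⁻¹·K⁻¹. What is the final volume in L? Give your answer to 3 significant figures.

T constant ⇒ Boyle's law P V = const: T₂ = T₁; P₂ = P₁·(V₁/V₂) = 946.6 torr.
Reversible adiabatic, γ = 5/3: P₃ = P₂·(T₃/T₂)^(γ/(γ−1)) = 439.6 torr; V₃ = V₂·(T₂/T₃)^(1/(γ−1)) = 5007 L.

V₃ ≈ 5.01e+03 L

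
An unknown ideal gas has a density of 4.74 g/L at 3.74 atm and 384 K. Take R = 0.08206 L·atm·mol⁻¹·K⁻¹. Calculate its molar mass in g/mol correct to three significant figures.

ρ = PM/(RT) ⇒ M = ρRT/P = (4.74 × 0.08206 × 384.0) / 3.74

M ≈ 39.9 g/mol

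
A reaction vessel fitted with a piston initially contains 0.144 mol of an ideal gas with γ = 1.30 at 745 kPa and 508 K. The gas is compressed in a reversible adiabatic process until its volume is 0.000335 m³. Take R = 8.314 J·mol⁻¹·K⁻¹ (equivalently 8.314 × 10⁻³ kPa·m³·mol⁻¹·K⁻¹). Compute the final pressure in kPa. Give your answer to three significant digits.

P₂ ≈ 2.37e+03 kPa

From PV = nRT: V₁ = nRT₁/P₁ = 0.0008164 m³.
Adiabatic (γ = 1.30), T V^(γ−1) and P V^γ constant: T₂ = T₁·(V₁/V₂)^(γ−1) = 663.6 K; P₂ = P₁·(V₁/V₂)^γ = 2372 kPa.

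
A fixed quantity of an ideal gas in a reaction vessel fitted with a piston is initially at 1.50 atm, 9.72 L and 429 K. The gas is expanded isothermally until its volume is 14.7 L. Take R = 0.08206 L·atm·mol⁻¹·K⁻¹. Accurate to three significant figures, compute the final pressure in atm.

P₂ ≈ 0.992 atm

Isothermal, so P V is constant: T₂ = T₁; P₂ = P₁·(V₁/V₂) = 0.9918 atm.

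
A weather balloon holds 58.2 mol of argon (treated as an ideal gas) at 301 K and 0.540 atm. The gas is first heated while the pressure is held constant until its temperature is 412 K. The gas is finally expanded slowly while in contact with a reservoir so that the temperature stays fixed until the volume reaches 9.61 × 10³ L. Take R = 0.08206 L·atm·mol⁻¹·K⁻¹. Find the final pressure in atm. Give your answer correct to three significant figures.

P₃ ≈ 0.205 atm

From PV = nRT: V₁ = nRT₁/P₁ = 2662 L.
P constant ⇒ V ∝ T: P₂ = P₁; V₂ = V₁·(T₂/T₁) = 3644 L.
Isothermal, so P V is constant: T₃ = T₂; P₃ = P₂·(V₂/V₃) = 0.2048 atm.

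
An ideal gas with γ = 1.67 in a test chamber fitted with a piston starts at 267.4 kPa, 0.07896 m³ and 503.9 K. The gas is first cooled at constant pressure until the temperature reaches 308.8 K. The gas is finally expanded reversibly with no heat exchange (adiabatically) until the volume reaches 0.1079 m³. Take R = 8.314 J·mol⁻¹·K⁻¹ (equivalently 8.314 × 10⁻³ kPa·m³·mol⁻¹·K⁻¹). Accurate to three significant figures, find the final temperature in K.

P constant ⇒ V ∝ T: P₂ = P₁; V₂ = V₁·(T₂/T₁) = 0.04839 m³.
Reversible adiabatic, γ = 1.67: T₃ = T₂·(V₂/V₃)^(γ−1) = 180.4 K; P₃ = P₂·(V₂/V₃)^γ = 70.07 kPa.

T₃ ≈ 180 K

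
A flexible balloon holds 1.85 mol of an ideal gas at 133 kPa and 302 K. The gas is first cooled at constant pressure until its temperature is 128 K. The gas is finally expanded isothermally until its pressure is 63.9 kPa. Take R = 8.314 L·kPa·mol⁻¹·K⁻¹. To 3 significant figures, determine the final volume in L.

From PV = nRT: V₁ = nRT₁/P₁ = 34.93 L.
P constant ⇒ V ∝ T: P₂ = P₁; V₂ = V₁·(T₂/T₁) = 14.80 L.
Isothermal, so P V is constant: T₃ = T₂; V₃ = V₂·(P₂/P₃) = 30.81 L.

V₃ ≈ 30.8 L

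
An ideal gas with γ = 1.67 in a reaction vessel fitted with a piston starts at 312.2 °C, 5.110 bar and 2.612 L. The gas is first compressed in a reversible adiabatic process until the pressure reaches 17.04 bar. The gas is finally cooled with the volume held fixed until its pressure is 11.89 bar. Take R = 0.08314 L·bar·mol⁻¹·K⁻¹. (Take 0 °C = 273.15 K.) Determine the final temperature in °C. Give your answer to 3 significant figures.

Convert: T₁ = 585.3 K.
Reversible adiabatic, γ = 1.67: T₂ = T₁·(P₂/P₁)^((γ−1)/γ) = 949.0 K; V₂ = V₁·(P₁/P₂)^(1/γ) = 1.270 L.
Isochoric, so P/T is constant: V₃ = V₂; T₃ = T₂·(P₃/P₂) = 662.2 K.

T₃ ≈ 389 °C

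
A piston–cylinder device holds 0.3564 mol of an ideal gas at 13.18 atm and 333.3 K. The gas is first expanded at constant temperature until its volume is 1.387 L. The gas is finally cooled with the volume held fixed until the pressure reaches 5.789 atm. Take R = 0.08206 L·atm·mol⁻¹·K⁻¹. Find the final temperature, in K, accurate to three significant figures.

From PV = nRT: V₁ = nRT₁/P₁ = 0.7396 L.
Isothermal, so P V is constant: T₂ = T₁; P₂ = P₁·(V₁/V₂) = 7.028 atm.
V constant ⇒ P ∝ T: V₃ = V₂; T₃ = T₂·(P₃/P₂) = 274.5 K.

T₃ ≈ 275 K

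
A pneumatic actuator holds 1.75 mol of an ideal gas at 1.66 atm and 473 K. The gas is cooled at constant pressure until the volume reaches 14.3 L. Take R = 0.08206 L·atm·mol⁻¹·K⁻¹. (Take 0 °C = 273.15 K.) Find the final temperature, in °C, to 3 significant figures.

From PV = nRT: V₁ = nRT₁/P₁ = 40.92 L.
P constant ⇒ V ∝ T: P₂ = P₁; T₂ = T₁·(V₂/V₁) = 165.3 K.

T₂ ≈ -108 °C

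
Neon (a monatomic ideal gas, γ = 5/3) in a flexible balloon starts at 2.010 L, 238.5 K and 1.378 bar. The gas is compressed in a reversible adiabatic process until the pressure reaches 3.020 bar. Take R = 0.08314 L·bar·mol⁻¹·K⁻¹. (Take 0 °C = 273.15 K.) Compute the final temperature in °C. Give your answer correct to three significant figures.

T₂ ≈ 53.3 °C

Adiabatic (γ = 5/3), T V^(γ−1) and P V^γ constant: T₂ = T₁·(P₂/P₁)^((γ−1)/γ) = 326.4 K; V₂ = V₁·(P₁/P₂)^(1/γ) = 1.255 L.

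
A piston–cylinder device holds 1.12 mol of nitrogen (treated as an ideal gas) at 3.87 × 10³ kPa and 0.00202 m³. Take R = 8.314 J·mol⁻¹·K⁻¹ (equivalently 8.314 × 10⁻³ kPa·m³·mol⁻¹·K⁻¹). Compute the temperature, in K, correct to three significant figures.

T ≈ 840 K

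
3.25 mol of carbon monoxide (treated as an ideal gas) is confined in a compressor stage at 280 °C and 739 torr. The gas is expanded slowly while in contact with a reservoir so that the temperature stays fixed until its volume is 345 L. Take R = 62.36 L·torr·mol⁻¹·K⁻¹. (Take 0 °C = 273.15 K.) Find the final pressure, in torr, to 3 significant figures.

P₂ ≈ 325 torr

Convert: T₁ = 553.1 K.
From PV = nRT: V₁ = nRT₁/P₁ = 151.7 L.
Isothermal, so P V is constant: T₂ = T₁; P₂ = P₁·(V₁/V₂) = 324.9 torr.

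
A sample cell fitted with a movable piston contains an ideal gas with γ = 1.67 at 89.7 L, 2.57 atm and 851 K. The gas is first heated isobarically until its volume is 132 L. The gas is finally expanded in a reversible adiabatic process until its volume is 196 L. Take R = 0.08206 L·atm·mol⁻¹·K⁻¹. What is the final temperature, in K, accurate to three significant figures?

Isobaric, so V/T is constant: P₂ = P₁; T₂ = T₁·(V₂/V₁) = 1252 K.
Adiabatic (γ = 1.67), T V^(γ−1) and P V^γ constant: T₃ = T₂·(V₂/V₃)^(γ−1) = 960.9 K; P₃ = P₂·(V₂/V₃)^γ = 1.328 atm.

T₃ ≈ 961 K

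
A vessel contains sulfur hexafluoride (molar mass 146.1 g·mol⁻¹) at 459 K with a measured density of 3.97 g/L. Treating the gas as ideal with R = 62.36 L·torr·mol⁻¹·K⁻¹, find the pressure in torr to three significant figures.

ρ = PM/(RT) ⇒ P = ρRT/M = (3.97 × 62.36 × 459.0) / 146.1

P ≈ 778 torr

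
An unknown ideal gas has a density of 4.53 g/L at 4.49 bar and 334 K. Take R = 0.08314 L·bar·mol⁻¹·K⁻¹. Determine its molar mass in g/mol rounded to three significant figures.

ρ = PM/(RT) ⇒ M = ρRT/P = (4.53 × 0.08314 × 334.0) / 4.49

M ≈ 28.0 g/mol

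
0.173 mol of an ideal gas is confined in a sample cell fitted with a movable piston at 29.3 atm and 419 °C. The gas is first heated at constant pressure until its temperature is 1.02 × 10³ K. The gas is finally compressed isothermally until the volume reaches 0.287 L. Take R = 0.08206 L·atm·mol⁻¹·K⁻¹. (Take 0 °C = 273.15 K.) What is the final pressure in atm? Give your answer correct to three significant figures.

Convert: T₁ = 692.1 K.
From PV = nRT: V₁ = nRT₁/P₁ = 0.3354 L.
P constant ⇒ V ∝ T: P₂ = P₁; V₂ = V₁·(T₂/T₁) = 0.4942 L.
Isothermal, so P V is constant: T₃ = T₂; P₃ = P₂·(V₂/V₃) = 50.45 atm.

P₃ ≈ 50.5 atm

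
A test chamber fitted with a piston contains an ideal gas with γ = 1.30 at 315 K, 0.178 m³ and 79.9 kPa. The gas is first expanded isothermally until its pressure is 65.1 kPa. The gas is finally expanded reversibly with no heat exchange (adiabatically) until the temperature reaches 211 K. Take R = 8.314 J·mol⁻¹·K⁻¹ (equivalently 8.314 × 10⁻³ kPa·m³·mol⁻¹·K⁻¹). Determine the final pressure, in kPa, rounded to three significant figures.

Isothermal, so P V is constant: T₂ = T₁; V₂ = V₁·(P₁/P₂) = 0.2185 m³.
Reversible adiabatic, γ = 1.30: P₃ = P₂·(T₃/T₂)^(γ/(γ−1)) = 11.47 kPa; V₃ = V₂·(T₂/T₃)^(1/(γ−1)) = 0.8308 m³.

P₃ ≈ 11.5 kPa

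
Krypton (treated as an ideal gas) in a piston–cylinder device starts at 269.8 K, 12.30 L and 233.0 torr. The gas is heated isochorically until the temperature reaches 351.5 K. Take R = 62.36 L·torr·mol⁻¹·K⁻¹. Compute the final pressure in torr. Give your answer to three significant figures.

Isochoric, so P/T is constant: V₂ = V₁; P₂ = P₁·(T₂/T₁) = 303.6 torr.

P₂ ≈ 304 torr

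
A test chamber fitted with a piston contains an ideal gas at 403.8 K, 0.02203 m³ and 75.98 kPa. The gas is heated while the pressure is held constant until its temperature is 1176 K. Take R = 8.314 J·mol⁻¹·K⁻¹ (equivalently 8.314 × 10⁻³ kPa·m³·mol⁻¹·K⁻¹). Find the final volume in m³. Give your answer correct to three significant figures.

Isobaric, so V/T is constant: P₂ = P₁; V₂ = V₁·(T₂/T₁) = 0.06416 m³.

V₂ ≈ 0.0642 m³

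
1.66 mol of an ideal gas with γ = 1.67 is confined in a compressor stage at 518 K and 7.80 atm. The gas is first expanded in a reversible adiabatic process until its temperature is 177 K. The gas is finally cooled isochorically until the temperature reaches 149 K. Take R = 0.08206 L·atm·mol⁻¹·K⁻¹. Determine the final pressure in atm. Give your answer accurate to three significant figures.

P₃ ≈ 0.452 atm

From PV = nRT: V₁ = nRT₁/P₁ = 9.046 L.
Reversible adiabatic, γ = 1.67: P₂ = P₁·(T₂/T₁)^(γ/(γ−1)) = 0.5366 atm; V₂ = V₁·(T₁/T₂)^(1/(γ−1)) = 44.93 L.
Isochoric, so P/T is constant: V₃ = V₂; P₃ = P₂·(T₃/T₂) = 0.4517 atm.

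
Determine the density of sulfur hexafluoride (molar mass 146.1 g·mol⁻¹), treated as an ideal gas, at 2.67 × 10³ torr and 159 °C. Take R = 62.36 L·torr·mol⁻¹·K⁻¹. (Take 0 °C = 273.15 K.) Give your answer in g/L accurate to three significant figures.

ρ = PM/(RT) = (2.67e+03 × 146.1) / (62.36 × 432.1)

ρ ≈ 14.5 g/L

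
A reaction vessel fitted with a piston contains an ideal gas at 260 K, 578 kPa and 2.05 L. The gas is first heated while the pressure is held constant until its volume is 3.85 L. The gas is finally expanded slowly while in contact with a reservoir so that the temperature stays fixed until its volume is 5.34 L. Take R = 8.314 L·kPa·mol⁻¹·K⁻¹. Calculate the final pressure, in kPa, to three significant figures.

P₃ ≈ 417 kPa

P constant ⇒ V ∝ T: P₂ = P₁; T₂ = T₁·(V₂/V₁) = 488.3 K.
T constant ⇒ Boyle's law P V = const: T₃ = T₂; P₃ = P₂·(V₂/V₃) = 416.7 kPa.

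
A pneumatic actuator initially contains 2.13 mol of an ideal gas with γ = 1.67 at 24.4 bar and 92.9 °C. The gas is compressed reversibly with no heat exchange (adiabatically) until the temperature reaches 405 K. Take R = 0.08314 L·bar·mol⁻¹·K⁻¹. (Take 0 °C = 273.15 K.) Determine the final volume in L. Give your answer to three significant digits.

Convert: T₁ = 366.0 K.
From PV = nRT: V₁ = nRT₁/P₁ = 2.657 L.
Adiabatic (γ = 1.67), T V^(γ−1) and P V^γ constant: P₂ = P₁·(T₂/T₁)^(γ/(γ−1)) = 31.39 bar; V₂ = V₁·(T₁/T₂)^(1/(γ−1)) = 2.285 L.

V₂ ≈ 2.28 L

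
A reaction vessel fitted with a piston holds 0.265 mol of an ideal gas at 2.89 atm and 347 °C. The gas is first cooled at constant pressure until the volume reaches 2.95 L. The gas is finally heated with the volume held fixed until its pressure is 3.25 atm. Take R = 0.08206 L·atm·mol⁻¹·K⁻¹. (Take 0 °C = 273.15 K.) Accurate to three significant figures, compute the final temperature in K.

T₃ ≈ 441 K

Convert: T₁ = 620.1 K.
From PV = nRT: V₁ = nRT₁/P₁ = 4.666 L.
P constant ⇒ V ∝ T: P₂ = P₁; T₂ = T₁·(V₂/V₁) = 392.1 K.
Isochoric, so P/T is constant: V₃ = V₂; T₃ = T₂·(P₃/P₂) = 440.9 K.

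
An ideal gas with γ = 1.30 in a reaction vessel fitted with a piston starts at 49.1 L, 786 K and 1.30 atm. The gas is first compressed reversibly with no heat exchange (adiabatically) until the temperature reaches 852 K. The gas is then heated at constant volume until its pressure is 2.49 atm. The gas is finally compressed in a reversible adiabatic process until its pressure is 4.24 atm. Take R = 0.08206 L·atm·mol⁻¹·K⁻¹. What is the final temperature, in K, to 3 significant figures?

T₄ ≈ 1.30e+03 K

Reversible adiabatic, γ = 1.30: P₂ = P₁·(T₂/T₁)^(γ/(γ−1)) = 1.844 atm; V₂ = V₁·(T₁/T₂)^(1/(γ−1)) = 37.53 L.
V constant ⇒ P ∝ T: V₃ = V₂; T₃ = T₂·(P₃/P₂) = 1151 K.
Reversible adiabatic, γ = 1.30: T₄ = T₃·(P₄/P₃)^((γ−1)/γ) = 1301 K; V₄ = V₃·(P₃/P₄)^(1/γ) = 24.92 L.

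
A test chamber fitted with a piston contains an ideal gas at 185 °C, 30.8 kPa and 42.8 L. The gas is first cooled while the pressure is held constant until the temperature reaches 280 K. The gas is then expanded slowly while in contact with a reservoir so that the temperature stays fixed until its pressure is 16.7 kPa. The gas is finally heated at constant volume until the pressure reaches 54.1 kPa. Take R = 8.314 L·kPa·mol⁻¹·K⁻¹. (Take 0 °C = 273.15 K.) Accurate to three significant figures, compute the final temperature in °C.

T₄ ≈ 634 °C

Convert: T₁ = 458.1 K.
Isobaric, so V/T is constant: P₂ = P₁; V₂ = V₁·(T₂/T₁) = 26.16 L.
T constant ⇒ Boyle's law P V = const: T₃ = T₂; V₃ = V₂·(P₂/P₃) = 48.24 L.
V constant ⇒ P ∝ T: V₄ = V₃; T₄ = T₃·(P₄/P₃) = 907.1 K.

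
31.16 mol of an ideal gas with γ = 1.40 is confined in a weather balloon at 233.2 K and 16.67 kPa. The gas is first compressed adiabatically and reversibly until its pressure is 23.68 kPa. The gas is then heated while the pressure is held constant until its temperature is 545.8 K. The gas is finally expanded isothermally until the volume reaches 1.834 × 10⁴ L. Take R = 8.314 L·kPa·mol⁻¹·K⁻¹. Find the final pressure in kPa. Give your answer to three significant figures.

From PV = nRT: V₁ = nRT₁/P₁ = 3624 L.
Adiabatic (γ = 1.40), T V^(γ−1) and P V^γ constant: T₂ = T₁·(P₂/P₁)^((γ−1)/γ) = 257.8 K; V₂ = V₁·(P₁/P₂)^(1/γ) = 2820 L.
P constant ⇒ V ∝ T: P₃ = P₂; V₃ = V₂·(T₃/T₂) = 5971 L.
Isothermal, so P V is constant: T₄ = T₃; P₄ = P₃·(V₃/V₄) = 7.710 kPa.

P₄ ≈ 7.71 kPa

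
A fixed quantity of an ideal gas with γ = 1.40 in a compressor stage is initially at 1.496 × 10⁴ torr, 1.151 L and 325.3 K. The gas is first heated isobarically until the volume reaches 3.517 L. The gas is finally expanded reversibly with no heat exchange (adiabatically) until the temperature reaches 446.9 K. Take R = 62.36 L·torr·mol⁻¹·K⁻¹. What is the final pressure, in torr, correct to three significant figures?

Isobaric, so V/T is constant: P₂ = P₁; T₂ = T₁·(V₂/V₁) = 994.0 K.
Reversible adiabatic, γ = 1.40: P₃ = P₂·(T₃/T₂)^(γ/(γ−1)) = 911.7 torr; V₃ = V₂·(T₂/T₃)^(1/(γ−1)) = 25.95 L.

P₃ ≈ 912 torr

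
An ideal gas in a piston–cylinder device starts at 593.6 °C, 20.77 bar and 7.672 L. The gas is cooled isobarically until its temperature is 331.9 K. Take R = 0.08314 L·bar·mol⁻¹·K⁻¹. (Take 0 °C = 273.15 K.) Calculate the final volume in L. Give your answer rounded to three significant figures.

V₂ ≈ 2.94 L

Convert: T₁ = 866.8 K.
Isobaric, so V/T is constant: P₂ = P₁; V₂ = V₁·(T₂/T₁) = 2.938 L.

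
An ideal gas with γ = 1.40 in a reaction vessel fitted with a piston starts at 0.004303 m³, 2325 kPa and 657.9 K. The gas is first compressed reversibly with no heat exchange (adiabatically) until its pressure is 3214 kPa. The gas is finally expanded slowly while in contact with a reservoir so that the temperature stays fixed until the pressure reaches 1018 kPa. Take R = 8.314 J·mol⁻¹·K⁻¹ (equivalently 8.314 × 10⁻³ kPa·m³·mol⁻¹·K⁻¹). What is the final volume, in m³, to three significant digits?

V₃ ≈ 0.0108 m³

Adiabatic (γ = 1.40), T V^(γ−1) and P V^γ constant: T₂ = T₁·(P₂/P₁)^((γ−1)/γ) = 721.7 K; V₂ = V₁·(P₁/P₂)^(1/γ) = 0.003414 m³.
T constant ⇒ Boyle's law P V = const: T₃ = T₂; V₃ = V₂·(P₂/P₃) = 0.01078 m³.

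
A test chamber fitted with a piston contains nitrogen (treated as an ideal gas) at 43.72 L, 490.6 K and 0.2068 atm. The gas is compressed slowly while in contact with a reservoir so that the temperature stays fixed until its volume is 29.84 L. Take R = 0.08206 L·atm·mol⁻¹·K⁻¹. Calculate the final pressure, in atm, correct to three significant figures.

Isothermal, so P V is constant: T₂ = T₁; P₂ = P₁·(V₁/V₂) = 0.3030 atm.

P₂ ≈ 0.303 atm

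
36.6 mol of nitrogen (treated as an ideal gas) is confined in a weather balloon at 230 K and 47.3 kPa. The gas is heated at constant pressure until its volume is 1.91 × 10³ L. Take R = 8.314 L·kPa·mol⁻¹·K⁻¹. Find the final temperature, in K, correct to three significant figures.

T₂ ≈ 297 K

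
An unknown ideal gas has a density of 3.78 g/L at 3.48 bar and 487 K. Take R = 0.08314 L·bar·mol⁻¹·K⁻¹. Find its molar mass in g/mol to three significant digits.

ρ = PM/(RT) ⇒ M = ρRT/P = (3.78 × 0.08314 × 487.0) / 3.48

M ≈ 44.0 g/mol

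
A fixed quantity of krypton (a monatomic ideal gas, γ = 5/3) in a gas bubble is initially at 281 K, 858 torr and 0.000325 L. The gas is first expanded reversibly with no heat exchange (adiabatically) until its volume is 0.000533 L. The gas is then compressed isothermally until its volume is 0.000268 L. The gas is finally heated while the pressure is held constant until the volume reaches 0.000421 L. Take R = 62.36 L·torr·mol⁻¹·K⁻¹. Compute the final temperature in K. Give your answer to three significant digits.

Adiabatic (γ = 5/3), T V^(γ−1) and P V^γ constant: T₂ = T₁·(V₁/V₂)^(γ−1) = 202.1 K; P₂ = P₁·(V₁/V₂)^γ = 376.2 torr.
Isothermal, so P V is constant: T₃ = T₂; P₃ = P₂·(V₂/V₃) = 748.2 torr.
Isobaric, so V/T is constant: P₄ = P₃; T₄ = T₃·(V₄/V₃) = 317.4 K.

T₄ ≈ 317 K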